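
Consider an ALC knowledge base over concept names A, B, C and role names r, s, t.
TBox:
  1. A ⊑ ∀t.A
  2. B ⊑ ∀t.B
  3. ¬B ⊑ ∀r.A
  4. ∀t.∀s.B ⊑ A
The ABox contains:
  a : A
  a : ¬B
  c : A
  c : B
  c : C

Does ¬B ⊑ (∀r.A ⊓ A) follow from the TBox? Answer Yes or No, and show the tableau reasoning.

No

1. ¬B ⊑ (∀r.A ⊓ A)  ⇔  (¬B ⊓ (∃r.¬A ⊔ ¬A)) unsat w.r.t. T
   apply at x₀: ¬B⊑∀r.A
   open: L(x₀) ⊇ {¬A, ¬B, ∀r.A, ∃t.∃s.¬B} (+ ∃-successors)
2. Hence ¬B ⊑ (∀r.A ⊓ A): not entailed.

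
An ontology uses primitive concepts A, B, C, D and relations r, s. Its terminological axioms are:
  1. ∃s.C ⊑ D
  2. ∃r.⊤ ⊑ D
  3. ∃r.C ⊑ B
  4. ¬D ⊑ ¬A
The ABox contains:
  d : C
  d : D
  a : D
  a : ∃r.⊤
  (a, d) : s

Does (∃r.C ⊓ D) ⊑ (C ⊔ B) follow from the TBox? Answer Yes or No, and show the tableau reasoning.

Yes

1. (∃r.C ⊓ D) ⊑ (C ⊔ B)  ⇔  ((∃r.C ⊓ D) ⊓ (¬C ⊓ ¬B)) unsat w.r.t. T
   all branches close; clash {B, ¬B} at x₀
2. Hence (∃r.C ⊓ D) ⊑ (C ⊔ B): entailed.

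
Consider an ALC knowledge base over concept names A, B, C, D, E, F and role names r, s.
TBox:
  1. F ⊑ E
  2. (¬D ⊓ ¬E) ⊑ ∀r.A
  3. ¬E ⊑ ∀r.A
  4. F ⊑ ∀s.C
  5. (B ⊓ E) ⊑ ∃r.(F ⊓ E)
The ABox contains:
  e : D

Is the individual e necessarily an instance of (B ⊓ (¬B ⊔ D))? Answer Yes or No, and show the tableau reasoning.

1. e : (B ⊓ (¬B ⊔ D))?  L(e) = {D} ∪ {(¬B ⊔ (B ⊓ ¬D))}
   open: L(e) ⊇ {D, E, ¬B, ¬F} — e ∉ (B ⊓ (¬B ⊔ D)) possible
2. Hence e : (B ⊓ (¬B ⊔ D)): not entailed.

No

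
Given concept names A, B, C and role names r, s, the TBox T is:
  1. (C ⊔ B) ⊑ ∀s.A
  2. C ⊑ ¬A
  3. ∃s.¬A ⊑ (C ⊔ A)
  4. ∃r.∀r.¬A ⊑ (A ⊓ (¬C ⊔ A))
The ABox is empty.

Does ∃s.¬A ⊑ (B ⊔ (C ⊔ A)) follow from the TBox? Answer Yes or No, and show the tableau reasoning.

Yes

1. ∃s.¬A ⊑ (B ⊔ (C ⊔ A))  ⇔  (∃s.¬A ⊓ (¬B ⊓ (¬C ⊓ ¬A))) unsat w.r.t. T
   all branches close; clash {A, ¬A} at x₀
2. Hence ∃s.¬A ⊑ (B ⊔ (C ⊔ A)): entailed.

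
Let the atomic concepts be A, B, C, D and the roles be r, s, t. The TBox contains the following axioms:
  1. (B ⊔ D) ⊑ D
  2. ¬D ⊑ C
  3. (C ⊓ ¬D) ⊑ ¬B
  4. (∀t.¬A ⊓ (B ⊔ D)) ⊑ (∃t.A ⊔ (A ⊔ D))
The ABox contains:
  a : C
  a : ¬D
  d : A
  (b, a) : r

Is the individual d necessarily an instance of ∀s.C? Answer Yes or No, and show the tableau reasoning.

No

1. d : ∀s.C?  L(d) = {A} ∪ {∃s.¬C}
   open: L(d) ⊇ {A, D, ∃s.¬C, ∃t.A} (+ ∃-successors) — d ∉ ∀s.C possible
2. Hence d : ∀s.C: not entailed.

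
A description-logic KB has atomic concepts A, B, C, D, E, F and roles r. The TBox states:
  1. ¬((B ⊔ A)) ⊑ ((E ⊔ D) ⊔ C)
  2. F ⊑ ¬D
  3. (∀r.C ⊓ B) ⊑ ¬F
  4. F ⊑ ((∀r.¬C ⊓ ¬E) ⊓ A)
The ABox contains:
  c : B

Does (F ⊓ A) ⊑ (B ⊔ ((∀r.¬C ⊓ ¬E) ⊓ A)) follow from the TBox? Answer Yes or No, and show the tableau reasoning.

1. (F ⊓ A) ⊑ (B ⊔ ((∀r.¬C ⊓ ¬E) ⊓ A))  ⇔  ((F ⊓ A) ⊓ (¬B ⊓ ((∃r.C ⊔ E) ⊔ ¬A))) unsat w.r.t. T
   all branches close; clash {A, ¬A} at x₀
2. Hence (F ⊓ A) ⊑ (B ⊔ ((∀r.¬C ⊓ ¬E) ⊓ A)): entailed.

Yes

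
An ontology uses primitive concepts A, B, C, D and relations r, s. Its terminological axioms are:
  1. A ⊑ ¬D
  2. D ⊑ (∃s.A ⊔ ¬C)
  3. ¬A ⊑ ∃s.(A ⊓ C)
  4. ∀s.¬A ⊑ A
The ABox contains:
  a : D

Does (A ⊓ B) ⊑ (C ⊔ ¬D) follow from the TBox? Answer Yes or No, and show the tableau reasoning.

1. (A ⊓ B) ⊑ (C ⊔ ¬D)  ⇔  ((A ⊓ B) ⊓ (¬C ⊓ D)) unsat w.r.t. T
   all branches close; clash {D, ¬D} at x₀
2. Hence (A ⊓ B) ⊑ (C ⊔ ¬D): entailed.

Yes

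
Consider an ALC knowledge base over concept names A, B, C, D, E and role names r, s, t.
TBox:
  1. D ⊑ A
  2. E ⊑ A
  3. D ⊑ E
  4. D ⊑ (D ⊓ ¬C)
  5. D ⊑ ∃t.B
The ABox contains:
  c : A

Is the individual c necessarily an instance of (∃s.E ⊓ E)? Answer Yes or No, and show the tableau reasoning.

1. c : (∃s.E ⊓ E)?  L(c) = {A} ∪ {(∀s.¬E ⊔ ¬E)}
   open: L(c) ⊇ {A, ¬D, ∀s.¬E} — c ∉ (∃s.E ⊓ E) possible
2. Hence c : (∃s.E ⊓ E): not entailed.

No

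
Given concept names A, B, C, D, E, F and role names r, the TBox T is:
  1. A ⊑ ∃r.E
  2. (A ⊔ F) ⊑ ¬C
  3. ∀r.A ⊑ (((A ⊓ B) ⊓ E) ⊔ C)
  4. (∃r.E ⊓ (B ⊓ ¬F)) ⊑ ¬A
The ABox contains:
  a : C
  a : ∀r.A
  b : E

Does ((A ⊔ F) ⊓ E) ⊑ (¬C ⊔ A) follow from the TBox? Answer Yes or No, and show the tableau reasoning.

Yes

1. ((A ⊔ F) ⊓ E) ⊑ (¬C ⊔ A)  ⇔  (((A ⊔ F) ⊓ E) ⊓ (C ⊓ ¬A)) unsat w.r.t. T
   all branches close; clash {C, ¬C} at x₀
2. Hence ((A ⊔ F) ⊓ E) ⊑ (¬C ⊔ A): entailed.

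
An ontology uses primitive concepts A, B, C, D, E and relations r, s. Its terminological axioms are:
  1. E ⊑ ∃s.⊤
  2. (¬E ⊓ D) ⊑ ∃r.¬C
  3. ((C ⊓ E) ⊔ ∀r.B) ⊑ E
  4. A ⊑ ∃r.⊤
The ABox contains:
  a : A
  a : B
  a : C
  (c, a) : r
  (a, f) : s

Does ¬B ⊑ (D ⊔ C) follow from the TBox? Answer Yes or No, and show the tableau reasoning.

1. ¬B ⊑ (D ⊔ C)  ⇔  (¬B ⊓ (¬D ⊓ ¬C)) unsat w.r.t. T
   open: L(x₀) ⊇ {¬A, ¬B, ¬C, ¬D, ¬E, …} (+ ∃-successors)
2. Hence ¬B ⊑ (D ⊔ C): not entailed.

No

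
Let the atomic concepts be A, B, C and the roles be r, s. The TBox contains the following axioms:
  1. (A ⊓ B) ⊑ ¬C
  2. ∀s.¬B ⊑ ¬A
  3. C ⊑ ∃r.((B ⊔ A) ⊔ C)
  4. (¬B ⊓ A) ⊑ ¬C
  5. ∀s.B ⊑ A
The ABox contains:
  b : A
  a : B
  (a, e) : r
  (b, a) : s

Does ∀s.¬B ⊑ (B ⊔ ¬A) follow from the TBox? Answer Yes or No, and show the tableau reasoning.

Yes

1. ∀s.¬B ⊑ (B ⊔ ¬A)  ⇔  (∀s.¬B ⊓ (¬B ⊓ A)) unsat w.r.t. T
   all branches close; clash {A, ¬A} at x₀
2. Hence ∀s.¬B ⊑ (B ⊔ ¬A): entailed.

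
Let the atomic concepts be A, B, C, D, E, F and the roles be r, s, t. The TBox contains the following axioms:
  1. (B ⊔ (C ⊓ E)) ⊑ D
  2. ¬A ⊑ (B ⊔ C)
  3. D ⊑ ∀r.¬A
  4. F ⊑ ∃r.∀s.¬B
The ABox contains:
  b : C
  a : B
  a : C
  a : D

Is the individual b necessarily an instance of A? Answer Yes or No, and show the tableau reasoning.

No

1. b : A?  L(b) = {C} ∪ {¬A}
   apply at b: ¬A⊑(B ⊔ C)
   open: L(b) ⊇ {C, ¬A, ¬B, ¬D, ¬E, …} — b ∉ A possible
2. Hence b : A: not entailed.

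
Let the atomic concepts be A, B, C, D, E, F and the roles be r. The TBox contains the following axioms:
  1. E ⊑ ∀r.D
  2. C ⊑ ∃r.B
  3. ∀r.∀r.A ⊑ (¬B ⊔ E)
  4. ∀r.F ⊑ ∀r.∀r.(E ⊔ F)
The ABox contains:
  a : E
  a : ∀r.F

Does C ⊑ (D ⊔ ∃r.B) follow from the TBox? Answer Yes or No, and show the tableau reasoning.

Yes

1. C ⊑ (D ⊔ ∃r.B)  ⇔  (C ⊓ (¬D ⊓ ∀r.¬B)) unsat w.r.t. T
   all branches close; clash {B, ¬B} at an ∃-successor
2. Hence C ⊑ (D ⊔ ∃r.B): entailed.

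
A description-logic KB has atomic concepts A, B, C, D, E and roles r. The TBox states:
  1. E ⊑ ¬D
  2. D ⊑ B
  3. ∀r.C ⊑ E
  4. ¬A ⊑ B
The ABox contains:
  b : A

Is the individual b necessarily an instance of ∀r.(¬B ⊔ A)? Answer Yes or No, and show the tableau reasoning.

1. b : ∀r.(¬B ⊔ A)?  L(b) = {A} ∪ {∃r.(B ⊓ ¬A)}
   open: L(b) ⊇ {A, ¬D, ∃r.(B ⊓ ¬A), ∃r.¬C} (+ ∃-successors) — b ∉ ∀r.(¬B ⊔ A) possible
2. Hence b : ∀r.(¬B ⊔ A): not entailed.

No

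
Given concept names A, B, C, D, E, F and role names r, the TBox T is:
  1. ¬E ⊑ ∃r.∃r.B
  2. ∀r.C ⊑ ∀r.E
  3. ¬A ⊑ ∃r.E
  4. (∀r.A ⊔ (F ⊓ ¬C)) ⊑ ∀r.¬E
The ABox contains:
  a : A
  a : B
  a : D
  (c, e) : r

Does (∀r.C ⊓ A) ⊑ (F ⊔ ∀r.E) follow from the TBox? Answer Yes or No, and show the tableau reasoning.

1. (∀r.C ⊓ A) ⊑ (F ⊔ ∀r.E)  ⇔  ((∀r.C ⊓ A) ⊓ (¬F ⊓ ∃r.¬E)) unsat w.r.t. T
   all branches close; clash {E, ¬E} at an ∃-successor
2. Hence (∀r.C ⊓ A) ⊑ (F ⊔ ∀r.E): entailed.

Yes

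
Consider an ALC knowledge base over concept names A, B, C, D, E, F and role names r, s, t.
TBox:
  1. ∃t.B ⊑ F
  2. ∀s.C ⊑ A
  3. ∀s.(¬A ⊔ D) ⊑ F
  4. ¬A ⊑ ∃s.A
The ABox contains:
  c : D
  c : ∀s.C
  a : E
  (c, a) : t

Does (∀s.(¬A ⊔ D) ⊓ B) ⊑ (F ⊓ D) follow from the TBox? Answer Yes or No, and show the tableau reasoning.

1. (∀s.(¬A ⊔ D) ⊓ B) ⊑ (F ⊓ D)  ⇔  ((∀s.(¬A ⊔ D) ⊓ B) ⊓ (¬F ⊔ ¬D)) unsat w.r.t. T
   apply at x₀: ∀s.(¬A ⊔ D)⊑F
   open: L(x₀) ⊇ {A, B, F, ¬D, ∀s.(¬A ⊔ D), …}
2. Hence (∀s.(¬A ⊔ D) ⊓ B) ⊑ (F ⊓ D): not entailed.

No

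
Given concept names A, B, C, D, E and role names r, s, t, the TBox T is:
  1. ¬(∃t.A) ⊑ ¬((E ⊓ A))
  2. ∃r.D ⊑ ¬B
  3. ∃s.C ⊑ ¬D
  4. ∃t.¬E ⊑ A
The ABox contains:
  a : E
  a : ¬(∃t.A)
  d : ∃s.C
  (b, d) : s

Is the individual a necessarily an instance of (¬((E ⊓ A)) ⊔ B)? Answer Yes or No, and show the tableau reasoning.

1. a : (¬((E ⊓ A)) ⊔ B)?  L(a) = {E, ¬(∃t.A)} ∪ {((E ⊓ A) ⊓ ¬B)}
   clash {A, ¬A} at a — a ∈ (¬((E ⊓ A)) ⊔ B)
2. Hence a : (¬((E ⊓ A)) ⊔ B): entailed.

Yes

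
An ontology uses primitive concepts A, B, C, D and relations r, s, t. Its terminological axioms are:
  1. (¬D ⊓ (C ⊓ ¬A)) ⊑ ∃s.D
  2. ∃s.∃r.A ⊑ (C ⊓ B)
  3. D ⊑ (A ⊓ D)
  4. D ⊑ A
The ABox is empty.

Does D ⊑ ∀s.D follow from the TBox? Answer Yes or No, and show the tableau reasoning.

No

1. D ⊑ ∀s.D  ⇔  (D ⊓ ∃s.¬D) unsat w.r.t. T
   apply at x₀: D⊑(A ⊓ D); D⊑A
   open: L(x₀) ⊇ {A, D, ∀s.∀r.¬A, ∃s.¬D} (+ ∃-successors)
2. Hence D ⊑ ∀s.D: not entailed.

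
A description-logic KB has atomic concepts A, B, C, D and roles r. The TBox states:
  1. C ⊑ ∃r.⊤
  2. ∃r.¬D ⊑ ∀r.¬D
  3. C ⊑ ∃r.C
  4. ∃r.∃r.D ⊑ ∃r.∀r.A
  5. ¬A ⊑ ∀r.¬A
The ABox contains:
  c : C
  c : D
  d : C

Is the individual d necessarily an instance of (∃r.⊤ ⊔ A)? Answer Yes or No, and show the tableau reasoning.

Yes

1. d : (∃r.⊤ ⊔ A)?  L(d) = {C} ∪ {(∀r.⊥ ⊓ ¬A)}
   clash ⊥ at an ∃-successor — d ∈ (∃r.⊤ ⊔ A)
2. Hence d : (∃r.⊤ ⊔ A): entailed.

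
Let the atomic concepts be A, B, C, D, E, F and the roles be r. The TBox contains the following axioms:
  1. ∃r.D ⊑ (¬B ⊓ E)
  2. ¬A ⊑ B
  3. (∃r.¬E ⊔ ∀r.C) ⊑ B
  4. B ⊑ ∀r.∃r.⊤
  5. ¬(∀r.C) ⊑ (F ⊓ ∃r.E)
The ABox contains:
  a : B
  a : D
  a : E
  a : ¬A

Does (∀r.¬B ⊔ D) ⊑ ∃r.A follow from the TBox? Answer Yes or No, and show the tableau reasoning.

No

1. (∀r.¬B ⊔ D) ⊑ ∃r.A  ⇔  ((∀r.¬B ⊔ D) ⊓ ∀r.¬A) unsat w.r.t. T
   open: L(x₀) ⊇ {A, D, F, ¬B, ∀r.E, …} (+ ∃-successors)
2. Hence (∀r.¬B ⊔ D) ⊑ ∃r.A: not entailed.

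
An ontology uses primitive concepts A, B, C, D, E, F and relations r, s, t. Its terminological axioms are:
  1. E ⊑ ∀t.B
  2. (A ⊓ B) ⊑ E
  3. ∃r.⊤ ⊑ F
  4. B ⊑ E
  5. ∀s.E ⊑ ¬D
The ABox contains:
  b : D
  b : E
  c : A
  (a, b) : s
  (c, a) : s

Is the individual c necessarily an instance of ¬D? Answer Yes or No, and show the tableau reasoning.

No

1. c : ¬D?  L(c) = {A} ∪ {D}
   open: L(c) ⊇ {A, D, ¬B, ¬E, ∀r.⊥, …} (+ ∃-successors) — c ∉ ¬D possible
2. Hence c : ¬D: not entailed.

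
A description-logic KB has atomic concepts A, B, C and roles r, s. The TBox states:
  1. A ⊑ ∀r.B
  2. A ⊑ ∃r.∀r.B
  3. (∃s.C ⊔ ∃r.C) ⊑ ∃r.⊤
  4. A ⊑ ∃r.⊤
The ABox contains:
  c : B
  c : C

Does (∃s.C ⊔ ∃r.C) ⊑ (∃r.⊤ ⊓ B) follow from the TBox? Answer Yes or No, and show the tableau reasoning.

1. (∃s.C ⊔ ∃r.C) ⊑ (∃r.⊤ ⊓ B)  ⇔  ((∃s.C ⊔ ∃r.C) ⊓ (∀r.⊥ ⊔ ¬B)) unsat w.r.t. T
   apply at x₀: (∃s.C ⊔ ∃r.C)⊑∃r.⊤
   open: L(x₀) ⊇ {¬A, ¬B, ∃r.⊤, ∃s.C} (+ ∃-successors)
2. Hence (∃s.C ⊔ ∃r.C) ⊑ (∃r.⊤ ⊓ B): not entailed.

No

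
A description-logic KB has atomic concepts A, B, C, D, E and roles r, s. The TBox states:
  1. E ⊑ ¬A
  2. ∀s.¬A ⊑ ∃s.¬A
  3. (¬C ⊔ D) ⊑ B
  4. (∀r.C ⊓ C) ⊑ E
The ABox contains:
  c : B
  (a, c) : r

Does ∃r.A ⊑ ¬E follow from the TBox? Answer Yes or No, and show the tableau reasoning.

1. ∃r.A ⊑ ¬E  ⇔  (∃r.A ⊓ E) unsat w.r.t. T
   apply at x₀: E⊑¬A
   open: L(x₀) ⊇ {C, E, ¬A, ¬D, ∃r.A, …} (+ ∃-successors)
2. Hence ∃r.A ⊑ ¬E: not entailed.

No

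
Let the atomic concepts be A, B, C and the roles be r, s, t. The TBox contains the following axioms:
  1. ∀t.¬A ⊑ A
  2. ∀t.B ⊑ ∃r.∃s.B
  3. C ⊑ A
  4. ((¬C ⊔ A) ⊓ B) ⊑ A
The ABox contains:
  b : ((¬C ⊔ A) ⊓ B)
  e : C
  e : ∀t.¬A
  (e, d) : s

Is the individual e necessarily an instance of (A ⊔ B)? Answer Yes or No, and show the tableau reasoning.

1. e : (A ⊔ B)?  L(e) = {C, ∀t.¬A} ∪ {(¬A ⊓ ¬B)}
   clash {A, ¬A} at e — e ∈ (A ⊔ B)
2. Hence e : (A ⊔ B): entailed.

Yes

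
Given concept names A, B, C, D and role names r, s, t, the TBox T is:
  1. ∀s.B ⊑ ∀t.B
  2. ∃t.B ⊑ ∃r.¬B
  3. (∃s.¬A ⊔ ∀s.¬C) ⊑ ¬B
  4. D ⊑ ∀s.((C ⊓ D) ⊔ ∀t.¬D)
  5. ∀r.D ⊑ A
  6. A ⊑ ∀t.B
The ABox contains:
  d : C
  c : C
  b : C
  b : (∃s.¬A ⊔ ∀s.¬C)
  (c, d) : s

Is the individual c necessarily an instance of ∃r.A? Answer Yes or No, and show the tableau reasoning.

1. c : ∃r.A?  L(c) = {C} ∪ {∀r.¬A}
   open: L(c) ⊇ {C, ¬A, ¬D, ∀r.¬A, ∀s.A, …} (+ ∃-successors) — c ∉ ∃r.A possible
2. Hence c : ∃r.A: not entailed.

No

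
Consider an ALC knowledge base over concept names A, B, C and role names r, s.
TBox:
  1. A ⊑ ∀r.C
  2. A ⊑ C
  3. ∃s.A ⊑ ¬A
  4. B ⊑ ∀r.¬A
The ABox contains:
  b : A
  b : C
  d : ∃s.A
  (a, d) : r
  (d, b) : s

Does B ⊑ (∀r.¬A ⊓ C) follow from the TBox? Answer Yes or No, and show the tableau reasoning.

1. B ⊑ (∀r.¬A ⊓ C)  ⇔  (B ⊓ (∃r.A ⊔ ¬C)) unsat w.r.t. T
   apply at x₀: B⊑∀r.¬A
   open: L(x₀) ⊇ {B, ¬A, ¬C, ∀r.¬A}
2. Hence B ⊑ (∀r.¬A ⊓ C): not entailed.

No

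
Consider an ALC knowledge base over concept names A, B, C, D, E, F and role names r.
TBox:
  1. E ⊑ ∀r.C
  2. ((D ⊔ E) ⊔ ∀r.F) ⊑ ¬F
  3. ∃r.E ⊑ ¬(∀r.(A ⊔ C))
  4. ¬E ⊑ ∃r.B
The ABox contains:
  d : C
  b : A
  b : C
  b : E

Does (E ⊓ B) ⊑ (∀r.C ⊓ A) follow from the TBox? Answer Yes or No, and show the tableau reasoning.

No

1. (E ⊓ B) ⊑ (∀r.C ⊓ A)  ⇔  ((E ⊓ B) ⊓ (∃r.¬C ⊔ ¬A)) unsat w.r.t. T
   apply at x₀: E⊑∀r.C
   open: L(x₀) ⊇ {B, E, ¬A, ¬F, ∀r.C, …}
2. Hence (E ⊓ B) ⊑ (∀r.C ⊓ A): not entailed.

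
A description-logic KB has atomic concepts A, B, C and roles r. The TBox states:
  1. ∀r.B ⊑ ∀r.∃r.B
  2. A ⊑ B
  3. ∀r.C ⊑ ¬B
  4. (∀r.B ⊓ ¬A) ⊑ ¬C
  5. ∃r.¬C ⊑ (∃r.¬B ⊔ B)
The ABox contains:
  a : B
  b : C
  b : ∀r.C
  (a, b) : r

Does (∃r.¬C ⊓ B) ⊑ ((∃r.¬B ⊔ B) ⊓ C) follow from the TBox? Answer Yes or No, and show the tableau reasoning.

1. (∃r.¬C ⊓ B) ⊑ ((∃r.¬B ⊔ B) ⊓ C)  ⇔  ((∃r.¬C ⊓ B) ⊓ ((∀r.B ⊓ ¬B) ⊔ ¬C)) unsat w.r.t. T
   apply at x₀: ∃r.¬C⊑(∃r.¬B ⊔ B)
   open: L(x₀) ⊇ {B, ¬C, ∃r.¬B, ∃r.¬C} (+ ∃-successors)
2. Hence (∃r.¬C ⊓ B) ⊑ ((∃r.¬B ⊔ B) ⊓ C): not entailed.

No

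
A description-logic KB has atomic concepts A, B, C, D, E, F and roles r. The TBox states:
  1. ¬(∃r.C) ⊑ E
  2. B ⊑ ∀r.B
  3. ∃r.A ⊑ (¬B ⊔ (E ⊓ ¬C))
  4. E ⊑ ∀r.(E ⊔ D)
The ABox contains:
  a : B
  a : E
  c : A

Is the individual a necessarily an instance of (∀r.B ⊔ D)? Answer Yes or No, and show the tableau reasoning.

Yes

1. a : (∀r.B ⊔ D)?  L(a) = {B, E} ∪ {(∃r.¬B ⊓ ¬D)}
   clash {B, ¬B} at an ∃-successor — a ∈ (∀r.B ⊔ D)
2. Hence a : (∀r.B ⊔ D): entailed.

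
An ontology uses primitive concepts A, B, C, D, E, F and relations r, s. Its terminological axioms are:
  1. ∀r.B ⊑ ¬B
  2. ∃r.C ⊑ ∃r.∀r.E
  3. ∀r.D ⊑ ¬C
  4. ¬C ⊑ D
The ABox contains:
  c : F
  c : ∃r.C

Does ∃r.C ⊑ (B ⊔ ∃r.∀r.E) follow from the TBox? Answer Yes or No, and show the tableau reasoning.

1. ∃r.C ⊑ (B ⊔ ∃r.∀r.E)  ⇔  (∃r.C ⊓ (¬B ⊓ ∀r.∃r.¬E)) unsat w.r.t. T
   all branches close; clash {E, ¬E} at an ∃-successor
2. Hence ∃r.C ⊑ (B ⊔ ∃r.∀r.E): entailed.

Yes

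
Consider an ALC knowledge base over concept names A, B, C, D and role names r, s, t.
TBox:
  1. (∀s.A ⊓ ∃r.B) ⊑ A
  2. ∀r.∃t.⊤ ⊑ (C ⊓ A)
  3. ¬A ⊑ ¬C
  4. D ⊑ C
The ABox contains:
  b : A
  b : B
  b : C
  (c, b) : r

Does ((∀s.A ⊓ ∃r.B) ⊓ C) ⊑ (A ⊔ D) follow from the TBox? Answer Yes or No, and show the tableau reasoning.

Yes

1. ((∀s.A ⊓ ∃r.B) ⊓ C) ⊑ (A ⊔ D)  ⇔  (((∀s.A ⊓ ∃r.B) ⊓ C) ⊓ (¬A ⊓ ¬D)) unsat w.r.t. T
   all branches close; clash {C, ¬C} at x₀
2. Hence ((∀s.A ⊓ ∃r.B) ⊓ C) ⊑ (A ⊔ D): entailed.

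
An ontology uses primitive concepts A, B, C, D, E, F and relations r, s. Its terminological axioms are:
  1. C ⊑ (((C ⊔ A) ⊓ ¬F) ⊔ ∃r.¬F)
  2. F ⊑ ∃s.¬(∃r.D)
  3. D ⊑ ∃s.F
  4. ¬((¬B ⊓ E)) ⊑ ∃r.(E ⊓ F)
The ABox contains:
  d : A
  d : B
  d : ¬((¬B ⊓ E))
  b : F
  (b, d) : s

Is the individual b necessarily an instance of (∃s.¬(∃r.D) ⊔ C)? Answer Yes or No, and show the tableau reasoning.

Yes

1. b : (∃s.¬(∃r.D) ⊔ C)?  L(b) = {F} ∪ {(∀s.∃r.D ⊓ ¬C)}
   clash {D, ¬D} at an ∃-successor — b ∈ (∃s.¬(∃r.D) ⊔ C)
2. Hence b : (∃s.¬(∃r.D) ⊔ C): entailed.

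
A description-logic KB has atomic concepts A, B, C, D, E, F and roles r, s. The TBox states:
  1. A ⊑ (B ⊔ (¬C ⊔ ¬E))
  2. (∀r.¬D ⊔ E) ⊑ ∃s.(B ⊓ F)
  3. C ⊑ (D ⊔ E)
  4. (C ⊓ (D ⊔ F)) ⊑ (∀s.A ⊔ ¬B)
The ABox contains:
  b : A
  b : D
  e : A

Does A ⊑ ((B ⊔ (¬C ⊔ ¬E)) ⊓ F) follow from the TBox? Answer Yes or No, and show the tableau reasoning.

1. A ⊑ ((B ⊔ (¬C ⊔ ¬E)) ⊓ F)  ⇔  (A ⊓ ((¬B ⊓ (C ⊓ E)) ⊔ ¬F)) unsat w.r.t. T
   apply at x₀: A⊑(B ⊔ (¬C ⊔ ¬E))
   open: L(x₀) ⊇ {A, B, ¬C, ¬E, ¬F, …} (+ ∃-successors)
2. Hence A ⊑ ((B ⊔ (¬C ⊔ ¬E)) ⊓ F): not entailed.

No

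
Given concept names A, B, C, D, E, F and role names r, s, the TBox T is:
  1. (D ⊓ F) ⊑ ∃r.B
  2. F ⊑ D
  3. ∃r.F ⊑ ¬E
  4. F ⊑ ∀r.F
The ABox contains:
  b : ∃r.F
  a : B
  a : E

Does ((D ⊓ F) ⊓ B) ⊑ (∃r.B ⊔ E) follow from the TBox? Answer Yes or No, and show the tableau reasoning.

Yes

1. ((D ⊓ F) ⊓ B) ⊑ (∃r.B ⊔ E)  ⇔  (((D ⊓ F) ⊓ B) ⊓ (∀r.¬B ⊓ ¬E)) unsat w.r.t. T
   all branches close; clash {B, ¬B} at an ∃-successor
2. Hence ((D ⊓ F) ⊓ B) ⊑ (∃r.B ⊔ E): entailed.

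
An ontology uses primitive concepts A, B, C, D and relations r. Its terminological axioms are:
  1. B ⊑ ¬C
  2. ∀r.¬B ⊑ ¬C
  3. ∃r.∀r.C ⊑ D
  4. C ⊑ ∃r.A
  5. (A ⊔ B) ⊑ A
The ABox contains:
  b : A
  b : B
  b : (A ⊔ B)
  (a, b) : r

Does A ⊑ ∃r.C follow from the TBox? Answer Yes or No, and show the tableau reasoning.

No

1. A ⊑ ∃r.C  ⇔  (A ⊓ ∀r.¬C) unsat w.r.t. T
   open: L(x₀) ⊇ {A, ¬B, ¬C, ∀r.¬C, ∀r.∃r.¬C}
2. Hence A ⊑ ∃r.C: not entailed.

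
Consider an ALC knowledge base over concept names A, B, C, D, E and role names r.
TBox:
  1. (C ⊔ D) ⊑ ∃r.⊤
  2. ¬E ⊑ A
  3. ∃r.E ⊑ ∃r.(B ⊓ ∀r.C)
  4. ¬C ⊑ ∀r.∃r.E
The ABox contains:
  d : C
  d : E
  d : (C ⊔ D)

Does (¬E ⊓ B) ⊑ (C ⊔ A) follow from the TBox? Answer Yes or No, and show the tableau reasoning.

Yes

1. (¬E ⊓ B) ⊑ (C ⊔ A)  ⇔  ((¬E ⊓ B) ⊓ (¬C ⊓ ¬A)) unsat w.r.t. T
   all branches close; clash {A, ¬A} at x₀
2. Hence (¬E ⊓ B) ⊑ (C ⊔ A): entailed.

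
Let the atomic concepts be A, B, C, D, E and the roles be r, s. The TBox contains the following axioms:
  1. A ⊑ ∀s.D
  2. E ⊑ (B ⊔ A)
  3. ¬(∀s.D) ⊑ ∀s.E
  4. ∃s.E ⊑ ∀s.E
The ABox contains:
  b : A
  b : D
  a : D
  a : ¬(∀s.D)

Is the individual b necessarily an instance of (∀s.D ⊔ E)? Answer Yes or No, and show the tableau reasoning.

Yes

1. b : (∀s.D ⊔ E)?  L(b) = {A, D} ∪ {(∃s.¬D ⊓ ¬E)}
   clash {D, ¬D} at an ∃-successor — b ∈ (∀s.D ⊔ E)
2. Hence b : (∀s.D ⊔ E): entailed.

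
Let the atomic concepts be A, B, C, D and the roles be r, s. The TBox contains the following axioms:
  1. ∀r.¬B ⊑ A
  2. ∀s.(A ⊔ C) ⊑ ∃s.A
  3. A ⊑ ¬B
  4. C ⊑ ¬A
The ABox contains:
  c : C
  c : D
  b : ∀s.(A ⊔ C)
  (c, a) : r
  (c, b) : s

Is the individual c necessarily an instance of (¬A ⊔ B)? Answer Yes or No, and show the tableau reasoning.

1. c : (¬A ⊔ B)?  L(c) = {C, D} ∪ {(A ⊓ ¬B)}
   clash {A, ¬A} at c — c ∈ (¬A ⊔ B)
2. Hence c : (¬A ⊔ B): entailed.

Yes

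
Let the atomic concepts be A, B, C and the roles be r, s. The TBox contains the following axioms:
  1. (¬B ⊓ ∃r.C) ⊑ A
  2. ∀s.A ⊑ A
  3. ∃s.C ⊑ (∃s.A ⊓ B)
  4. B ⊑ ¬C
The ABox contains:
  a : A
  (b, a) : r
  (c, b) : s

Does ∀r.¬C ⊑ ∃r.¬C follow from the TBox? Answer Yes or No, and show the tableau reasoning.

No

1. ∀r.¬C ⊑ ∃r.¬C  ⇔  (∀r.¬C ⊓ ∀r.C) unsat w.r.t. T
   open: L(x₀) ⊇ {¬B, ∀r.C, ∀r.¬C, ∀s.¬C, ∃s.¬A} (+ ∃-successors)
2. Hence ∀r.¬C ⊑ ∃r.¬C: not entailed.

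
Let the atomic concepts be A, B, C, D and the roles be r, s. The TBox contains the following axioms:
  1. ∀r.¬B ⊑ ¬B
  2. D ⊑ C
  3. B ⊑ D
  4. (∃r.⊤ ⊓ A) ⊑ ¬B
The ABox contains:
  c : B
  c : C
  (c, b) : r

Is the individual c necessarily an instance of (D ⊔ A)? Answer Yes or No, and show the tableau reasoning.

Yes

1. c : (D ⊔ A)?  L(c) = {B, C} ∪ {(¬D ⊓ ¬A)}
   clash {D, ¬D} at c — c ∈ (D ⊔ A)
2. Hence c : (D ⊔ A): entailed.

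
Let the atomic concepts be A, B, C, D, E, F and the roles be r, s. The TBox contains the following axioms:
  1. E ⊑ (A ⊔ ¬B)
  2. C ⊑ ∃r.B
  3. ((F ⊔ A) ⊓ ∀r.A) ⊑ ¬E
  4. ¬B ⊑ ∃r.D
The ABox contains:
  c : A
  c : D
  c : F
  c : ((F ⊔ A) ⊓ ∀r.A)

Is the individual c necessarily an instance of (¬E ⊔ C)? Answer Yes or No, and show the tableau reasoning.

1. c : (¬E ⊔ C)?  L(c) = {A, D, F, ((F ⊔ A) ⊓ ∀r.A)} ∪ {(E ⊓ ¬C)}
   clash {E, ¬E} at c — c ∈ (¬E ⊔ C)
2. Hence c : (¬E ⊔ C): entailed.

Yes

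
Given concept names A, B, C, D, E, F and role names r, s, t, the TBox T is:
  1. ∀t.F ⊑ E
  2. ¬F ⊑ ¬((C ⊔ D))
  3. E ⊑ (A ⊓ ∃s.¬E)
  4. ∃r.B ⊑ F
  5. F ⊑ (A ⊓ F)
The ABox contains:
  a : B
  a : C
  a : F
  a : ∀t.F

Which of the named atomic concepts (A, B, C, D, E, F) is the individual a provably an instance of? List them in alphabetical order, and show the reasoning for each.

1. a : A?  L(a) = {B, C, F, ∀t.F} ∪ {¬A}
   clash {A, ¬A} at a — a ∈ A
2. a : B?  L(a) = {B, C, F, ∀t.F} ∪ {¬B}
   clash {B, ¬B} at a — a ∈ B
3. a : C?  L(a) = {B, C, F, ∀t.F} ∪ {¬C}
   clash {C, ¬C} at a — a ∈ C
4. a : D?  L(a) = {B, C, F, ∀t.F} ∪ {¬D}
   apply at a: ∀t.F⊑E; F⊑(A ⊓ F)
   open: L(a) ⊇ {A, B, C, E, F, …} (+ ∃-successors) — a ∉ D possible
5. a : E?  L(a) = {B, C, F, ∀t.F} ∪ {¬E}
   clash {E, ¬E} at a — a ∈ E
6. a : F?  L(a) = {B, C, F, ∀t.F} ∪ {¬F}
   clash {F, ¬F} at a — a ∈ F
7. Entailed for a: {A, B, C, E, F}

{A, B, C, E, F}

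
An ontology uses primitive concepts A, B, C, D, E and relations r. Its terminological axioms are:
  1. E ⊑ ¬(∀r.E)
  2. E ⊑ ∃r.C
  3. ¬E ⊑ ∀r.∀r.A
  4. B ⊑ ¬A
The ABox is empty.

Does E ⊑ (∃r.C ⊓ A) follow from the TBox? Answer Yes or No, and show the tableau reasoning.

1. E ⊑ (∃r.C ⊓ A)  ⇔  (E ⊓ (∀r.¬C ⊔ ¬A)) unsat w.r.t. T
   apply at x₀: E⊑¬(∀r.E); E⊑∃r.C
   open: L(x₀) ⊇ {E, ¬A, ¬B, ∃r.C, ∃r.¬E} (+ ∃-successors)
2. Hence E ⊑ (∃r.C ⊓ A): not entailed.

No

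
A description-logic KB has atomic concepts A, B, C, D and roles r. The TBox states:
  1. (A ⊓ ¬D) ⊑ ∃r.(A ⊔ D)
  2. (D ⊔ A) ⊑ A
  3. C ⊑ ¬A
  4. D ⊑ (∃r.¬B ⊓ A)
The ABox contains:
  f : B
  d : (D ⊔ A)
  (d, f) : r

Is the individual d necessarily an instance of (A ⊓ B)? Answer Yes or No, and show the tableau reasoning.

1. d : (A ⊓ B)?  L(d) = {(D ⊔ A)} ∪ {(¬A ⊔ ¬B)}
   apply at d: (D ⊔ A)⊑A
   open: L(d) ⊇ {A, D, ¬B, ¬C, ∃r.¬B} (+ ∃-successors) — d ∉ (A ⊓ B) possible
2. Hence d : (A ⊓ B): not entailed.

No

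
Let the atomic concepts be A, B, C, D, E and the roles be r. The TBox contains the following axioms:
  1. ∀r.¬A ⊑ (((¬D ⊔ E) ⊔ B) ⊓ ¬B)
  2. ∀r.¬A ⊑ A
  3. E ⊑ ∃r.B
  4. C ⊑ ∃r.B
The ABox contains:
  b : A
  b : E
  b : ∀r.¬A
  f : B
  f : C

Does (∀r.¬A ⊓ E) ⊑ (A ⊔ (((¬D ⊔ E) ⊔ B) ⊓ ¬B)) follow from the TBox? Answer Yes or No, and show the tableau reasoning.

1. (∀r.¬A ⊓ E) ⊑ (A ⊔ (((¬D ⊔ E) ⊔ B) ⊓ ¬B))  ⇔  ((∀r.¬A ⊓ E) ⊓ (¬A ⊓ (((D ⊓ ¬E) ⊓ ¬B) ⊔ B))) unsat w.r.t. T
   all branches close; clash {A, ¬A} at x₀
2. Hence (∀r.¬A ⊓ E) ⊑ (A ⊔ (((¬D ⊔ E) ⊔ B) ⊓ ¬B)): entailed.

Yes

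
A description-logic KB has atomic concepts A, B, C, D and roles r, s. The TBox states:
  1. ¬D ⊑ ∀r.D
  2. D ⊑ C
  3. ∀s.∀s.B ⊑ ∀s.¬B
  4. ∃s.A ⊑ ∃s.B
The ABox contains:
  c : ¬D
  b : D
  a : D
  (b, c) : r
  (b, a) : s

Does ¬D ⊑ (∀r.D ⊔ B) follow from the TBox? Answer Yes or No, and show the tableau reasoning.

Yes

1. ¬D ⊑ (∀r.D ⊔ B)  ⇔  (¬D ⊓ (∃r.¬D ⊓ ¬B)) unsat w.r.t. T
   all branches close; clash {D, ¬D} at an ∃-successor
2. Hence ¬D ⊑ (∀r.D ⊔ B): entailed.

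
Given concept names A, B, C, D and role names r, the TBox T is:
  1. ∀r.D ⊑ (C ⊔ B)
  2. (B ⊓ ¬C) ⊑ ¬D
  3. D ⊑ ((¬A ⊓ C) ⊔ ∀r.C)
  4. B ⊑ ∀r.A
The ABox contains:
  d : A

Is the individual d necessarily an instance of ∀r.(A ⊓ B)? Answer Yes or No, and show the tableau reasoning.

No

1. d : ∀r.(A ⊓ B)?  L(d) = {A} ∪ {∃r.(¬A ⊔ ¬B)}
   open: L(d) ⊇ {A, ¬B, ¬D, ∃r.(¬A ⊔ ¬B), ∃r.¬D} (+ ∃-successors) — d ∉ ∀r.(A ⊓ B) possible
2. Hence d : ∀r.(A ⊓ B): not entailed.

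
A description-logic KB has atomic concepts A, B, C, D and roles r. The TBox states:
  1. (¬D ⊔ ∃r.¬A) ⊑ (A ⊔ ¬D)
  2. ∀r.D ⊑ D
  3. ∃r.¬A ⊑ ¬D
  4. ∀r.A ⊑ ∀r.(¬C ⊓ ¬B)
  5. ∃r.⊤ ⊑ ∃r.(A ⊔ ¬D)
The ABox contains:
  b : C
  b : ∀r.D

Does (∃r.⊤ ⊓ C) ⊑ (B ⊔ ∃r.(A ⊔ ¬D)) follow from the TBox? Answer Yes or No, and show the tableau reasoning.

1. (∃r.⊤ ⊓ C) ⊑ (B ⊔ ∃r.(A ⊔ ¬D))  ⇔  ((∃r.⊤ ⊓ C) ⊓ (¬B ⊓ ∀r.(¬A ⊓ D))) unsat w.r.t. T
   all branches close; clash {D, ¬D} at x₀
2. Hence (∃r.⊤ ⊓ C) ⊑ (B ⊔ ∃r.(A ⊔ ¬D)): entailed.

Yes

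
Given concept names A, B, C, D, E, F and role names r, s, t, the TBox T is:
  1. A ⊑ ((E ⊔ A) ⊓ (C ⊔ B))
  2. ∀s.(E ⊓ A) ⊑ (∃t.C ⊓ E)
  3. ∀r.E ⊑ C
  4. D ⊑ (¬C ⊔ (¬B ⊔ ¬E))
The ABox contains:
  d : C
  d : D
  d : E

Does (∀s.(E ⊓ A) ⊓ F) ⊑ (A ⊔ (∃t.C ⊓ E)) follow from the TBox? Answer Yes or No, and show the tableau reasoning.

1. (∀s.(E ⊓ A) ⊓ F) ⊑ (A ⊔ (∃t.C ⊓ E))  ⇔  ((∀s.(E ⊓ A) ⊓ F) ⊓ (¬A ⊓ (∀t.¬C ⊔ ¬E))) unsat w.r.t. T
   all branches close; clash {E, ¬E} at x₀
2. Hence (∀s.(E ⊓ A) ⊓ F) ⊑ (A ⊔ (∃t.C ⊓ E)): entailed.

Yes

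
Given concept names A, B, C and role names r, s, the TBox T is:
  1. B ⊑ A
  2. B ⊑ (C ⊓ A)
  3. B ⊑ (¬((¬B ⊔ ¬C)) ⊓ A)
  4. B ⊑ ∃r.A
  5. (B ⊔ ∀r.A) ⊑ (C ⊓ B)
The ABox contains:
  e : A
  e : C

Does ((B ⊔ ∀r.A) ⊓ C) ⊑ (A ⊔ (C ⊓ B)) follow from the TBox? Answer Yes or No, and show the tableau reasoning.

Yes

1. ((B ⊔ ∀r.A) ⊓ C) ⊑ (A ⊔ (C ⊓ B))  ⇔  (((B ⊔ ∀r.A) ⊓ C) ⊓ (¬A ⊓ (¬C ⊔ ¬B))) unsat w.r.t. T
   all branches close; clash {A, ¬A} at x₀
2. Hence ((B ⊔ ∀r.A) ⊓ C) ⊑ (A ⊔ (C ⊓ B)): entailed.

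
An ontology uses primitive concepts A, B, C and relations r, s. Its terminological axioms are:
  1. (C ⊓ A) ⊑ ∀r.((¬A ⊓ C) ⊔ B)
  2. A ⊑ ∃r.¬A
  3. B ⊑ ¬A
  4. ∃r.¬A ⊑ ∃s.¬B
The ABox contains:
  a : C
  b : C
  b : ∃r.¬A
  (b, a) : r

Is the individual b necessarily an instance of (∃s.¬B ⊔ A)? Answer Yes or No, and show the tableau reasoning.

Yes

1. b : (∃s.¬B ⊔ A)?  L(b) = {C, ∃r.¬A} ∪ {(∀s.B ⊓ ¬A)}
   clash {B, ¬B} at an ∃-successor — b ∈ (∃s.¬B ⊔ A)
2. Hence b : (∃s.¬B ⊔ A): entailed.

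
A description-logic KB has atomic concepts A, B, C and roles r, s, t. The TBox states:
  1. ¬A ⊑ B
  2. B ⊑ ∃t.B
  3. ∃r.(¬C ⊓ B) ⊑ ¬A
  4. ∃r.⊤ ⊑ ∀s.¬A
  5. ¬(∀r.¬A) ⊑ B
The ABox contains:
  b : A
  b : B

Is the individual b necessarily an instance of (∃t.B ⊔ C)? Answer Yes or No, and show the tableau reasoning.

Yes

1. b : (∃t.B ⊔ C)?  L(b) = {A, B} ∪ {(∀t.¬B ⊓ ¬C)}
   clash {A, ¬A} at b — b ∈ (∃t.B ⊔ C)
2. Hence b : (∃t.B ⊔ C): entailed.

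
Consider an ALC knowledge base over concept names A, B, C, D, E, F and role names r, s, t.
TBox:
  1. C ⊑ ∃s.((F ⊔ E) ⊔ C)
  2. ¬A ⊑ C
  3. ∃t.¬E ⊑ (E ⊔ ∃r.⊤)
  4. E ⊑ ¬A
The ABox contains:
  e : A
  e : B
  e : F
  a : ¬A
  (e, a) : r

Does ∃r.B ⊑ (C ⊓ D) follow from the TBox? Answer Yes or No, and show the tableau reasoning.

No

1. ∃r.B ⊑ (C ⊓ D)  ⇔  (∃r.B ⊓ (¬C ⊔ ¬D)) unsat w.r.t. T
   open: L(x₀) ⊇ {A, ¬C, ¬E, ∀t.E, ∃r.B} (+ ∃-successors)
2. Hence ∃r.B ⊑ (C ⊓ D): not entailed.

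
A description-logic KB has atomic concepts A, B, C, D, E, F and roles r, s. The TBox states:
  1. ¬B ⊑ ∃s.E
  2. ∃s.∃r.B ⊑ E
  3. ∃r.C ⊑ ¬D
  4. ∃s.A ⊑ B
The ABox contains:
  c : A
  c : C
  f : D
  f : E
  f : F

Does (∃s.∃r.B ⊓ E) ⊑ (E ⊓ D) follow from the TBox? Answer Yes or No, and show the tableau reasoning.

1. (∃s.∃r.B ⊓ E) ⊑ (E ⊓ D)  ⇔  ((∃s.∃r.B ⊓ E) ⊓ (¬E ⊔ ¬D)) unsat w.r.t. T
   open: L(x₀) ⊇ {B, E, ¬D, ∃s.∃r.B} (+ ∃-successors)
2. Hence (∃s.∃r.B ⊓ E) ⊑ (E ⊓ D): not entailed.

No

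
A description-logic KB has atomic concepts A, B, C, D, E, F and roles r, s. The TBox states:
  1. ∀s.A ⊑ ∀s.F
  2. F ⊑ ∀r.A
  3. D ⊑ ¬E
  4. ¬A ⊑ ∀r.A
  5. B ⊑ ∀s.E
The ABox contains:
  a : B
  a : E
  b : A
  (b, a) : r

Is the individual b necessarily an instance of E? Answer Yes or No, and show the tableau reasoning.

1. b : E?  L(b) = {A} ∪ {¬E}
   open: L(b) ⊇ {A, ¬B, ¬E, ¬F, ∃s.¬A} (+ ∃-successors) — b ∉ E possible
2. Hence b : E: not entailed.

No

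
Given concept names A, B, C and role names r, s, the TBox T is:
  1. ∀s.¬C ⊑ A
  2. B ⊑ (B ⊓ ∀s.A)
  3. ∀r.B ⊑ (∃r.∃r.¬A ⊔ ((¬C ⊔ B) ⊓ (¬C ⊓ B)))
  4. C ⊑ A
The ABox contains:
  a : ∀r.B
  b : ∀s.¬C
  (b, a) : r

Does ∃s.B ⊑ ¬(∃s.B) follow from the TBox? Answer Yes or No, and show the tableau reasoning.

1. ∃s.B ⊑ ¬(∃s.B)  ⇔  (∃s.B ⊓ ∃s.B) unsat w.r.t. T
   open: L(x₀) ⊇ {¬B, ¬C, ∃r.¬B, ∃s.B, ∃s.C} (+ ∃-successors)
2. Hence ∃s.B ⊑ ¬(∃s.B): not entailed.

No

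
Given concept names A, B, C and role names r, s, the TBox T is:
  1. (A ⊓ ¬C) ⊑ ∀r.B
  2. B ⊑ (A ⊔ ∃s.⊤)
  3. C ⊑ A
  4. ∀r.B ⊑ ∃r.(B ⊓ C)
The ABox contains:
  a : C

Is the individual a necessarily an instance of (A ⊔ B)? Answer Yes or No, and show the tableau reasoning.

Yes

1. a : (A ⊔ B)?  L(a) = {C} ∪ {(¬A ⊓ ¬B)}
   clash {A, ¬A} at a — a ∈ (A ⊔ B)
2. Hence a : (A ⊔ B): entailed.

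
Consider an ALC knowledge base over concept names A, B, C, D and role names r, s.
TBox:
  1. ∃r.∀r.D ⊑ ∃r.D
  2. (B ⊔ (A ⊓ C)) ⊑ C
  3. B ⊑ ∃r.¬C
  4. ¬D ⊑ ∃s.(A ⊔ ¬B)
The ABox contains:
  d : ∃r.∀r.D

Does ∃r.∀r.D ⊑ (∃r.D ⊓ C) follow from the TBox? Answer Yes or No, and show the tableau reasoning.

1. ∃r.∀r.D ⊑ (∃r.D ⊓ C)  ⇔  (∃r.∀r.D ⊓ (∀r.¬D ⊔ ¬C)) unsat w.r.t. T
   apply at x₀: ∃r.∀r.D⊑∃r.D
   open: L(x₀) ⊇ {D, ¬B, ¬C, ∃r.D, ∃r.∀r.D} (+ ∃-successors)
2. Hence ∃r.∀r.D ⊑ (∃r.D ⊓ C): not entailed.

No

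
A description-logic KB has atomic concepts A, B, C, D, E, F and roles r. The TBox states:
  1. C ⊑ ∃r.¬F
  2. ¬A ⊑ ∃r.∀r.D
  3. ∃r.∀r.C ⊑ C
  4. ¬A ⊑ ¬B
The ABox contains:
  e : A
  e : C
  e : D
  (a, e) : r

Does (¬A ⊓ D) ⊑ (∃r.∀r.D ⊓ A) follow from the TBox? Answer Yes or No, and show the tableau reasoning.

No

1. (¬A ⊓ D) ⊑ (∃r.∀r.D ⊓ A)  ⇔  ((¬A ⊓ D) ⊓ (∀r.∃r.¬D ⊔ ¬A)) unsat w.r.t. T
   apply at x₀: ¬A⊑∃r.∀r.D; ¬A⊑¬B
   open: L(x₀) ⊇ {D, ¬A, ¬B, ¬C, ∀r.∃r.¬C, …} (+ ∃-successors)
2. Hence (¬A ⊓ D) ⊑ (∃r.∀r.D ⊓ A): not entailed.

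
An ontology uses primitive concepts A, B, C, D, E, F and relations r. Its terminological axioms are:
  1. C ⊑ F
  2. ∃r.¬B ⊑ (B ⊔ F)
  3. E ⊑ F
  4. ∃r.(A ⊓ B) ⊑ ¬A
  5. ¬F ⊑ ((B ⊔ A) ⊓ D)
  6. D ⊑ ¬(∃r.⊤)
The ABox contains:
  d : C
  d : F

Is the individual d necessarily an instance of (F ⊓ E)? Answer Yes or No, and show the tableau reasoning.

No

1. d : (F ⊓ E)?  L(d) = {C, F} ∪ {(¬F ⊔ ¬E)}
   open: L(d) ⊇ {C, F, ¬D, ¬E, ∀r.(¬A ⊔ ¬B), …} — d ∉ (F ⊓ E) possible
2. Hence d : (F ⊓ E): not entailed.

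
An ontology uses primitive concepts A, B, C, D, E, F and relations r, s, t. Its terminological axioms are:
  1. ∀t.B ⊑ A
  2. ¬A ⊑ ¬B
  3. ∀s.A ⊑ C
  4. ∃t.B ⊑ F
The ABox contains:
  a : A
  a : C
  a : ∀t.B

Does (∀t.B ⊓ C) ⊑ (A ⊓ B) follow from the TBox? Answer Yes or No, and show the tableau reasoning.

1. (∀t.B ⊓ C) ⊑ (A ⊓ B)  ⇔  ((∀t.B ⊓ C) ⊓ (¬A ⊔ ¬B)) unsat w.r.t. T
   apply at x₀: ∀t.B⊑A
   open: L(x₀) ⊇ {A, C, ¬B, ∀t.B, ∀t.¬B}
2. Hence (∀t.B ⊓ C) ⊑ (A ⊓ B): not entailed.

No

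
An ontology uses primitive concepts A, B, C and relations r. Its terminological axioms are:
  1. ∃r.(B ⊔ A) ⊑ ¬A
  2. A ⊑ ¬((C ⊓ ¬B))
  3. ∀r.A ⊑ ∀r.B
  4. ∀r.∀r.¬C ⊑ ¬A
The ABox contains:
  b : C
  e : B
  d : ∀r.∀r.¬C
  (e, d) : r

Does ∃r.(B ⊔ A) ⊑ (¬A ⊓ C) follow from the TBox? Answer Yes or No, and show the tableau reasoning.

1. ∃r.(B ⊔ A) ⊑ (¬A ⊓ C)  ⇔  (∃r.(B ⊔ A) ⊓ (A ⊔ ¬C)) unsat w.r.t. T
   apply at x₀: ∃r.(B ⊔ A)⊑¬A
   open: L(x₀) ⊇ {¬A, ¬C, ∃r.(B ⊔ A), ∃r.¬A} (+ ∃-successors)
2. Hence ∃r.(B ⊔ A) ⊑ (¬A ⊓ C): not entailed.

No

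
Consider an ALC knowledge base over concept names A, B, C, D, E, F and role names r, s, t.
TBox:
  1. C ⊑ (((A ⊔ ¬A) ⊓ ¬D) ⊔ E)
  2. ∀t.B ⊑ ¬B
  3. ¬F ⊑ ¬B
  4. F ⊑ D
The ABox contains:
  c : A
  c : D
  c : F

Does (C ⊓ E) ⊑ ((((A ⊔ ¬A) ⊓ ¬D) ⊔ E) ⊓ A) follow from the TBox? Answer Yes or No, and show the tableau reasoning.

1. (C ⊓ E) ⊑ ((((A ⊔ ¬A) ⊓ ¬D) ⊔ E) ⊓ A)  ⇔  ((C ⊓ E) ⊓ ((((¬A ⊓ A) ⊔ D) ⊓ ¬E) ⊔ ¬A)) unsat w.r.t. T
   apply at x₀: C⊑(((A ⊔ ¬A) ⊓ ¬D) ⊔ E)
   open: L(x₀) ⊇ {C, D, E, F, ¬A, …} (+ ∃-successors)
2. Hence (C ⊓ E) ⊑ ((((A ⊔ ¬A) ⊓ ¬D) ⊔ E) ⊓ A): not entailed.

No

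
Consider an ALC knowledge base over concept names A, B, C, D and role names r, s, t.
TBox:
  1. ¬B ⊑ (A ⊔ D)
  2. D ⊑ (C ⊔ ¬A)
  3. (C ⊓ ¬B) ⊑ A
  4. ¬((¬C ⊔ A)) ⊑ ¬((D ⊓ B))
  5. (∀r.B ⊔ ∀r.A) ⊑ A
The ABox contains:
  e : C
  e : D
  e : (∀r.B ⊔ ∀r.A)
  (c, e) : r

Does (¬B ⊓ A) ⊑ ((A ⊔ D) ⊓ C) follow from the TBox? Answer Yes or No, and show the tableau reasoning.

No

1. (¬B ⊓ A) ⊑ ((A ⊔ D) ⊓ C)  ⇔  ((¬B ⊓ A) ⊓ ((¬A ⊓ ¬D) ⊔ ¬C)) unsat w.r.t. T
   apply at x₀: ¬B⊑(A ⊔ D)
   open: L(x₀) ⊇ {A, ¬B, ¬C, ¬D}
2. Hence (¬B ⊓ A) ⊑ ((A ⊔ D) ⊓ C): not entailed.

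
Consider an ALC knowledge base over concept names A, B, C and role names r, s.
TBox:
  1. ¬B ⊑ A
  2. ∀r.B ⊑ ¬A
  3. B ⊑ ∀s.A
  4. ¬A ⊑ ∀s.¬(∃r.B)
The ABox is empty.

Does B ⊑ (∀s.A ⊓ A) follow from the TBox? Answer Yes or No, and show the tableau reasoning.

1. B ⊑ (∀s.A ⊓ A)  ⇔  (B ⊓ (∃s.¬A ⊔ ¬A)) unsat w.r.t. T
   apply at x₀: B⊑∀s.A
   open: L(x₀) ⊇ {B, ¬A, ∀s.A, ∀s.∀r.¬B, ∃r.¬B} (+ ∃-successors)
2. Hence B ⊑ (∀s.A ⊓ A): not entailed.

No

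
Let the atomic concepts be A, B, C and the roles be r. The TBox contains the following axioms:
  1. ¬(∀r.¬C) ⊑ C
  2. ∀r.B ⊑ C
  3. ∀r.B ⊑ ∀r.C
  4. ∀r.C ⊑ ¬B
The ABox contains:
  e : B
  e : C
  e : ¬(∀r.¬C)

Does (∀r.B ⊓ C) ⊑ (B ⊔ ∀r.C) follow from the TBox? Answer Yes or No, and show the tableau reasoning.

1. (∀r.B ⊓ C) ⊑ (B ⊔ ∀r.C)  ⇔  ((∀r.B ⊓ C) ⊓ (¬B ⊓ ∃r.¬C)) unsat w.r.t. T
   all branches close; clash {C, ¬C} at an ∃-successor
2. Hence (∀r.B ⊓ C) ⊑ (B ⊔ ∀r.C): entailed.

Yes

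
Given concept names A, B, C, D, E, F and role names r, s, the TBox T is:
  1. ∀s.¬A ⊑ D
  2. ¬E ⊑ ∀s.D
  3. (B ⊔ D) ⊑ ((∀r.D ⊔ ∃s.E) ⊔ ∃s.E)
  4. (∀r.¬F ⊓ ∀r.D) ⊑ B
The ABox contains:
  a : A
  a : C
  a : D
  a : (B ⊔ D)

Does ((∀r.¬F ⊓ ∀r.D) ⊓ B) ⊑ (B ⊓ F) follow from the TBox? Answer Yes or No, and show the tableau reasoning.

1. ((∀r.¬F ⊓ ∀r.D) ⊓ B) ⊑ (B ⊓ F)  ⇔  (((∀r.¬F ⊓ ∀r.D) ⊓ B) ⊓ (¬B ⊔ ¬F)) unsat w.r.t. T
   open: L(x₀) ⊇ {B, E, ¬F, ∀r.D, ∀r.¬F, …} (+ ∃-successors)
2. Hence ((∀r.¬F ⊓ ∀r.D) ⊓ B) ⊑ (B ⊓ F): not entailed.

No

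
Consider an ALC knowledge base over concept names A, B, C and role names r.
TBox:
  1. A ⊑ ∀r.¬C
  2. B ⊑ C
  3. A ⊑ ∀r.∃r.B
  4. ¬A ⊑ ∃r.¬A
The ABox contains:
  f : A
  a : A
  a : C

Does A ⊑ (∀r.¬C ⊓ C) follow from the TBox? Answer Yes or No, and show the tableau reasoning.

No

1. A ⊑ (∀r.¬C ⊓ C)  ⇔  (A ⊓ (∃r.C ⊔ ¬C)) unsat w.r.t. T
   apply at x₀: A⊑∀r.¬C; A⊑∀r.∃r.B
   open: L(x₀) ⊇ {A, ¬B, ¬C, ∀r.¬C, ∀r.∃r.B}
2. Hence A ⊑ (∀r.¬C ⊓ C): not entailed.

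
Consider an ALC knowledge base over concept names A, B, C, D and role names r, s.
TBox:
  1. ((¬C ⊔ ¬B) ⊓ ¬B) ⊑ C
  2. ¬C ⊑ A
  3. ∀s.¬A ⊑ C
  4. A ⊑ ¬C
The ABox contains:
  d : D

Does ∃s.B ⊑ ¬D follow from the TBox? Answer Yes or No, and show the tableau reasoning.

No

1. ∃s.B ⊑ ¬D  ⇔  (∃s.B ⊓ D) unsat w.r.t. T
   open: L(x₀) ⊇ {C, D, ¬A, ∃s.B} (+ ∃-successors)
2. Hence ∃s.B ⊑ ¬D: not entailed.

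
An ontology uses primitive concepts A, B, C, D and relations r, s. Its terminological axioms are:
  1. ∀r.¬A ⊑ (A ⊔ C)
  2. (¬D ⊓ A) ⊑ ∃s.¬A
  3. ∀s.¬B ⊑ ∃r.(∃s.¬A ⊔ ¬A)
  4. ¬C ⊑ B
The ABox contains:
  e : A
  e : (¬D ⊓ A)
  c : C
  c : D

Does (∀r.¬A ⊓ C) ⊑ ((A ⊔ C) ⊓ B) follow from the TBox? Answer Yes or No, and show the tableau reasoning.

1. (∀r.¬A ⊓ C) ⊑ ((A ⊔ C) ⊓ B)  ⇔  ((∀r.¬A ⊓ C) ⊓ ((¬A ⊓ ¬C) ⊔ ¬B)) unsat w.r.t. T
   apply at x₀: ∀r.¬A⊑(A ⊔ C)
   open: L(x₀) ⊇ {C, D, ¬B, ∀r.¬A, ∃s.B} (+ ∃-successors)
2. Hence (∀r.¬A ⊓ C) ⊑ ((A ⊔ C) ⊓ B): not entailed.

No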